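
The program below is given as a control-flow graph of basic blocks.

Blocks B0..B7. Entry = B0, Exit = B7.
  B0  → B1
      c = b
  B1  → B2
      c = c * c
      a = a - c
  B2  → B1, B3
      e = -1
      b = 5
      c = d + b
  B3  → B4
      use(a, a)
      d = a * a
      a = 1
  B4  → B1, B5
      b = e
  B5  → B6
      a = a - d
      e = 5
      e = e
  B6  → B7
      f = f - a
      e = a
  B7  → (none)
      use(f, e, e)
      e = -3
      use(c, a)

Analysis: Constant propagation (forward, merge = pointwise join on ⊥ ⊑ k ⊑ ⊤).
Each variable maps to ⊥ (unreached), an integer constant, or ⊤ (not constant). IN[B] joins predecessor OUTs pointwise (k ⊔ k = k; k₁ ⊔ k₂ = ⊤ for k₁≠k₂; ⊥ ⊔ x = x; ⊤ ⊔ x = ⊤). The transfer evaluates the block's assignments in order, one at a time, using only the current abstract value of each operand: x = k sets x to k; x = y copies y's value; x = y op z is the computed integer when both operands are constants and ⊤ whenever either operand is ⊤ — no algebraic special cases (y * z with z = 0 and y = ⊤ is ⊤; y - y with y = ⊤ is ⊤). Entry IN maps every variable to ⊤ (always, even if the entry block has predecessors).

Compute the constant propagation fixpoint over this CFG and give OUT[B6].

Answer: {a: ⊤, b: -1, c: ⊤, d: ⊤, e: ⊤, f: ⊤}

Working:
Per-block solution:
  B0:  IN=(all ⊤)  OUT=(all ⊤)
  B1:  IN=(all ⊤)  OUT=(all ⊤)
  B2:  IN=(all ⊤)  OUT={b:5, e:-1; rest ⊤}
  B3:  IN={b:5, e:-1; rest ⊤}  OUT={a:1, b:5, e:-1; rest ⊤}
  B4:  IN={a:1, b:5, e:-1; rest ⊤}  OUT={a:1, b:-1, e:-1; rest ⊤}
  B5:  IN={a:1, b:-1, e:-1; rest ⊤}  OUT={b:-1, e:5; rest ⊤}
  B6:  IN={b:-1, e:5; rest ⊤}  OUT={b:-1; rest ⊤}
  B7:  IN={b:-1; rest ⊤}  OUT={b:-1, e:-3; rest ⊤}

Merge at B6: IN[B6] = OUT[B5] = {a: ⊤, b: -1, c: ⊤, d: ⊤, e: 5, f: ⊤}
Applying B6's transfer function to that IN value gives OUT[B6] (row B6 above).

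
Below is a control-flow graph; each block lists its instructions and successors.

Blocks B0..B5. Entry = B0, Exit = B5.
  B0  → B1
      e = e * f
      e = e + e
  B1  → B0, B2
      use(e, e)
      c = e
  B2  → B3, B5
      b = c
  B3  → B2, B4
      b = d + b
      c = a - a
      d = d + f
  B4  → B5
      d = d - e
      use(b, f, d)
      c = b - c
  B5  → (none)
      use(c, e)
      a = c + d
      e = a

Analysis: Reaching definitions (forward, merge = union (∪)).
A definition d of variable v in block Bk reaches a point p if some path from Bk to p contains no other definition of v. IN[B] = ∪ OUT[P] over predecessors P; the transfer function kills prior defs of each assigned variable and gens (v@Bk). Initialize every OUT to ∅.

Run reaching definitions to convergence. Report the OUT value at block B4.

Converged values:
  B0:   IN={c@B1, e@B0}   OUT={c@B1, e@B0}
  B1:   IN={c@B1, e@B0}   OUT={c@B1, e@B0}
  B2:   IN={b@B3, c@B1, c@B3, d@B3, e@B0}   OUT={b@B2, c@B1, c@B3, d@B3, e@B0}
  B3:   IN={b@B2, c@B1, c@B3, d@B3, e@B0}   OUT={b@B3, c@B3, d@B3, e@B0}
  B4:   IN={b@B3, c@B3, d@B3, e@B0}   OUT={b@B3, c@B4, d@B4, e@B0}
  B5:   IN={b@B2, b@B3, c@B1, c@B3, c@B4, d@B3, d@B4, e@B0}   OUT={a@B5, b@B2, b@B3, c@B1, c@B3, c@B4, d@B3, d@B4, e@B5}

Merge at B4: IN[B4] = OUT[B3] = {b@B3, c@B3, d@B3, e@B0}
Applying B4's transfer function to that IN value gives OUT[B4] (row B4 above).

Answer: {b@B3, c@B4, d@B4, e@B0}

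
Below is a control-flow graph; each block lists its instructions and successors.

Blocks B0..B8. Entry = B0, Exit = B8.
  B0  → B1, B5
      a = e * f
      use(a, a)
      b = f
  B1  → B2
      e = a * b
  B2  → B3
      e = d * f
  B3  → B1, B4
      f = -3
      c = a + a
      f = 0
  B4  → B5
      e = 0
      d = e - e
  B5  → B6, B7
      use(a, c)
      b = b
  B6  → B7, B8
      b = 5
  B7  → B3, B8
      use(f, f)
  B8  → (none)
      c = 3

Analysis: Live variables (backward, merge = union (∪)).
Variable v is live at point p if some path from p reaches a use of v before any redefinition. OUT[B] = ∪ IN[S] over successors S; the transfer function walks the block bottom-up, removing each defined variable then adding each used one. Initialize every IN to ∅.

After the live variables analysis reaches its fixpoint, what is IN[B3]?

Fixpoint table:
  B0: | IN={c, d, e, f} | OUT={a, b, c, d, f}
  B1: | IN={a, b, d, f} | OUT={a, b, d, f}
  B2: | IN={a, b, d, f} | OUT={a, b, d}
  B3: | IN={a, b, d} | OUT={a, b, c, d, f}
  B4: | IN={a, b, c, f} | OUT={a, b, c, d, f}
  B5: | IN={a, b, c, d, f} | OUT={a, b, d, f}
  B6: | IN={a, d, f} | OUT={a, b, d, f}
  B7: | IN={a, b, d, f} | OUT={a, b, d}
  B8: | IN={} | OUT={}

Merge at B3: OUT[B3] = IN[B1] ⊔ IN[B4] = {a, b, c, d, f}
Applying B3's transfer function to that OUT value gives IN[B3] (row B3 above).

Answer: {a, b, d}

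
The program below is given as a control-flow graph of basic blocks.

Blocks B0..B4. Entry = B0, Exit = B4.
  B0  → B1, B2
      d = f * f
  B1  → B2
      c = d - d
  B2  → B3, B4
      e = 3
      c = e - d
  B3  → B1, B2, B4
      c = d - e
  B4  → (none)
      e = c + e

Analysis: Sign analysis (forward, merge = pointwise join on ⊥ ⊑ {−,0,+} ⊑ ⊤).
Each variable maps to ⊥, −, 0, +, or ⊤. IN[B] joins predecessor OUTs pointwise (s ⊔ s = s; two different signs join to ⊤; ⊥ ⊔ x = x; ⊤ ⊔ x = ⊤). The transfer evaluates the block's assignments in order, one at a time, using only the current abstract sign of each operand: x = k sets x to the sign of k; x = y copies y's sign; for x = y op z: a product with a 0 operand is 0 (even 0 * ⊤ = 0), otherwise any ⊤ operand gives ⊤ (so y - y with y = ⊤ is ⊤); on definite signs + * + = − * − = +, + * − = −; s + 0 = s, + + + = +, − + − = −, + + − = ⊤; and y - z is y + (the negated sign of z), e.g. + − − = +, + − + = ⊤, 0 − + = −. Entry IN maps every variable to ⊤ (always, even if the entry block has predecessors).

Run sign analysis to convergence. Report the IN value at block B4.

Answer: {a: ⊤, b: ⊤, c: ⊤, d: ⊤, e: +, f: ⊤}

Trace:
Per-block solution:
  B0:   IN=(all ⊤)   OUT=(all ⊤)
  B1:   IN=(all ⊤)   OUT=(all ⊤)
  B2:   IN=(all ⊤)   OUT={e:+; rest ⊤}
  B3:   IN={e:+; rest ⊤}   OUT={e:+; rest ⊤}
  B4:   IN={e:+; rest ⊤}   OUT=(all ⊤)

Merge at B4: IN[B4] = OUT[B2] ⊔ OUT[B3] = {a: ⊤, b: ⊤, c: ⊤, d: ⊤, e: +, f: ⊤}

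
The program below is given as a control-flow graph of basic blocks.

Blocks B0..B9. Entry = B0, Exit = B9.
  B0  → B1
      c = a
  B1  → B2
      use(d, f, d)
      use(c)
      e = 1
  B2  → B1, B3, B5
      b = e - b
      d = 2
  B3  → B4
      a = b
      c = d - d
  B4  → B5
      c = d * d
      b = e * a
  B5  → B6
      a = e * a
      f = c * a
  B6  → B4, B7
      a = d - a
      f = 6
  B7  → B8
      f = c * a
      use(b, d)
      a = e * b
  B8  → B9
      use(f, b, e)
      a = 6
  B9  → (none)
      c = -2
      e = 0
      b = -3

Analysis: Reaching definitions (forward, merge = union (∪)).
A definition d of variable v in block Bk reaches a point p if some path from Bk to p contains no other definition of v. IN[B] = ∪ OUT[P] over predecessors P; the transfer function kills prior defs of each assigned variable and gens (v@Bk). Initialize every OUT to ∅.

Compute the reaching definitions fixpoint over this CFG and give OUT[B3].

Answer: {a@B3, b@B2, c@B3, d@B2, e@B1}

Working:
Per-block solution:
  B0: | IN={} | OUT={c@B0}
  B1: | IN={b@B2, c@B0, d@B2, e@B1} | OUT={b@B2, c@B0, d@B2, e@B1}
  B2: | IN={b@B2, c@B0, d@B2, e@B1} | OUT={b@B2, c@B0, d@B2, e@B1}
  B3: | IN={b@B2, c@B0, d@B2, e@B1} | OUT={a@B3, b@B2, c@B3, d@B2, e@B1}
  B4: | IN={a@B3, a@B6, b@B2, b@B4, c@B0, c@B3, c@B4, d@B2, e@B1, f@B6} | OUT={a@B3, a@B6, b@B4, c@B4, d@B2, e@B1, f@B6}
  B5: | IN={a@B3, a@B6, b@B2, b@B4, c@B0, c@B4, d@B2, e@B1, f@B6} | OUT={a@B5, b@B2, b@B4, c@B0, c@B4, d@B2, e@B1, f@B5}
  B6: | IN={a@B5, b@B2, b@B4, c@B0, c@B4, d@B2, e@B1, f@B5} | OUT={a@B6, b@B2, b@B4, c@B0, c@B4, d@B2, e@B1, f@B6}
  B7: | IN={a@B6, b@B2, b@B4, c@B0, c@B4, d@B2, e@B1, f@B6} | OUT={a@B7, b@B2, b@B4, c@B0, c@B4, d@B2, e@B1, f@B7}
  B8: | IN={a@B7, b@B2, b@B4, c@B0, c@B4, d@B2, e@B1, f@B7} | OUT={a@B8, b@B2, b@B4, c@B0, c@B4, d@B2, e@B1, f@B7}
  B9: | IN={a@B8, b@B2, b@B4, c@B0, c@B4, d@B2, e@B1, f@B7} | OUT={a@B8, b@B9, c@B9, d@B2, e@B9, f@B7}

Merge at B3: IN[B3] = OUT[B2] = {b@B2, c@B0, d@B2, e@B1}
Applying B3's transfer function to that IN value gives OUT[B3] (row B3 above).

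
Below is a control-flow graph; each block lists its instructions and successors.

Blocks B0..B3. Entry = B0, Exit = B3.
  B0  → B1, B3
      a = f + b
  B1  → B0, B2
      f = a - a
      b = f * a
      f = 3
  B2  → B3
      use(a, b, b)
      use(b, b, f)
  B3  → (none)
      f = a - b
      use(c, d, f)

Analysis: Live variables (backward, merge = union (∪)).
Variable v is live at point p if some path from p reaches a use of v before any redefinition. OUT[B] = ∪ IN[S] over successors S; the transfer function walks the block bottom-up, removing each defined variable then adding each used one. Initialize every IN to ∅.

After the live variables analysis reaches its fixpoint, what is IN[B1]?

Converged values:
  B0: | IN={b, c, d, f} | OUT={a, b, c, d}
  B1: | IN={a, c, d} | OUT={a, b, c, d, f}
  B2: | IN={a, b, c, d, f} | OUT={a, b, c, d}
  B3: | IN={a, b, c, d} | OUT={}

Merge at B1: OUT[B1] = IN[B0] ⊔ IN[B2] = {a, b, c, d, f}
Applying B1's transfer function to that OUT value gives IN[B1] (row B1 above).

Answer: {a, c, d}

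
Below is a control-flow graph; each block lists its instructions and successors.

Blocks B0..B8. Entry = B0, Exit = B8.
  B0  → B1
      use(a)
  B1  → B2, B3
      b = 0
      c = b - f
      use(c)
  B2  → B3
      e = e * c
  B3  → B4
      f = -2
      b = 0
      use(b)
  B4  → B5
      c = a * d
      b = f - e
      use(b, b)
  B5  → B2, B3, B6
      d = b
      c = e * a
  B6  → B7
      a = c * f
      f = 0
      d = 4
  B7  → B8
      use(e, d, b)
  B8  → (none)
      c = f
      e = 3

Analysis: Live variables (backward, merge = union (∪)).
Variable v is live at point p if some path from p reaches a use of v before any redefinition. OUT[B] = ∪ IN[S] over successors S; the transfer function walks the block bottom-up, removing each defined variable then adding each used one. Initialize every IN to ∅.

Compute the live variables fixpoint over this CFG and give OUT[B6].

Fixpoint table:
  B0:  IN={a, d, e, f}  OUT={a, d, e, f}
  B1:  IN={a, d, e, f}  OUT={a, c, d, e}
  B2:  IN={a, c, d, e}  OUT={a, d, e}
  B3:  IN={a, d, e}  OUT={a, d, e, f}
  B4:  IN={a, d, e, f}  OUT={a, b, e, f}
  B5:  IN={a, b, e, f}  OUT={a, b, c, d, e, f}
  B6:  IN={b, c, e, f}  OUT={b, d, e, f}
  B7:  IN={b, d, e, f}  OUT={f}
  B8:  IN={f}  OUT={}

Merge at B6: OUT[B6] = IN[B7] = {b, d, e, f}

Answer: {b, d, e, f}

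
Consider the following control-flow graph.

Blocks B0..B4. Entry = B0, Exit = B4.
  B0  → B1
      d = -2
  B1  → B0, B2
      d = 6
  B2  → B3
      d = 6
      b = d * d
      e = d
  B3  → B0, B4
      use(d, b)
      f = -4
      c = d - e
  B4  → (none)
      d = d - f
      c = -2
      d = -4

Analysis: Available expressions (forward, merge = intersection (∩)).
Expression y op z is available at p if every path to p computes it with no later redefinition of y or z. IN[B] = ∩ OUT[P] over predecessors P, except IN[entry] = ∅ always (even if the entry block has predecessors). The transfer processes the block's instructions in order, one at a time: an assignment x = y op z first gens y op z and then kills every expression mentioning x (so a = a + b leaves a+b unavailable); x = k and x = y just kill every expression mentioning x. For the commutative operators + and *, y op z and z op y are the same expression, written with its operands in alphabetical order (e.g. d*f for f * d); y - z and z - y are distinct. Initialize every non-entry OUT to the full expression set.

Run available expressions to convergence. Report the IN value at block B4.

Fixpoint table:
  B0:   IN={}   OUT={}
  B1:   IN={}   OUT={}
  B2:   IN={}   OUT={d*d}
  B3:   IN={d*d}   OUT={d*d, d-e}
  B4:   IN={d*d, d-e}   OUT={}

Merge at B4: IN[B4] = OUT[B3] = {d*d, d-e}

Answer: {d*d, d-e}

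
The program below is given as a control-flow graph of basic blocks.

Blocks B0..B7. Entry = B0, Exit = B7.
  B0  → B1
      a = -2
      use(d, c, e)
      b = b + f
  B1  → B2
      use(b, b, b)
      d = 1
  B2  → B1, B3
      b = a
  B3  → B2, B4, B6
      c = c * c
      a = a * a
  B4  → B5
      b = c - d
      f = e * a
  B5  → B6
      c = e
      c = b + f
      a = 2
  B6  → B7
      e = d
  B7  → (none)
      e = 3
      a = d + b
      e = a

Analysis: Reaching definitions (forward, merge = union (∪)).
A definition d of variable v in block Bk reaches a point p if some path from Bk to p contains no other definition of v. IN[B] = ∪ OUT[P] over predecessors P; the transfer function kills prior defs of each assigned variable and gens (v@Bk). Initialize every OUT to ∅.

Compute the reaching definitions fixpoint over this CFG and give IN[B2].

Per-block solution:
  B0: | IN={} | OUT={a@B0, b@B0}
  B1: | IN={a@B0, a@B3, b@B0, b@B2, c@B3, d@B1} | OUT={a@B0, a@B3, b@B0, b@B2, c@B3, d@B1}
  B2: | IN={a@B0, a@B3, b@B0, b@B2, c@B3, d@B1} | OUT={a@B0, a@B3, b@B2, c@B3, d@B1}
  B3: | IN={a@B0, a@B3, b@B2, c@B3, d@B1} | OUT={a@B3, b@B2, c@B3, d@B1}
  B4: | IN={a@B3, b@B2, c@B3, d@B1} | OUT={a@B3, b@B4, c@B3, d@B1, f@B4}
  B5: | IN={a@B3, b@B4, c@B3, d@B1, f@B4} | OUT={a@B5, b@B4, c@B5, d@B1, f@B4}
  B6: | IN={a@B3, a@B5, b@B2, b@B4, c@B3, c@B5, d@B1, f@B4} | OUT={a@B3, a@B5, b@B2, b@B4, c@B3, c@B5, d@B1, e@B6, f@B4}
  B7: | IN={a@B3, a@B5, b@B2, b@B4, c@B3, c@B5, d@B1, e@B6, f@B4} | OUT={a@B7, b@B2, b@B4, c@B3, c@B5, d@B1, e@B7, f@B4}

Merge at B2: IN[B2] = OUT[B1] ⊔ OUT[B3] = {a@B0, a@B3, b@B0, b@B2, c@B3, d@B1}

Answer: {a@B0, a@B3, b@B0, b@B2, c@B3, d@B1}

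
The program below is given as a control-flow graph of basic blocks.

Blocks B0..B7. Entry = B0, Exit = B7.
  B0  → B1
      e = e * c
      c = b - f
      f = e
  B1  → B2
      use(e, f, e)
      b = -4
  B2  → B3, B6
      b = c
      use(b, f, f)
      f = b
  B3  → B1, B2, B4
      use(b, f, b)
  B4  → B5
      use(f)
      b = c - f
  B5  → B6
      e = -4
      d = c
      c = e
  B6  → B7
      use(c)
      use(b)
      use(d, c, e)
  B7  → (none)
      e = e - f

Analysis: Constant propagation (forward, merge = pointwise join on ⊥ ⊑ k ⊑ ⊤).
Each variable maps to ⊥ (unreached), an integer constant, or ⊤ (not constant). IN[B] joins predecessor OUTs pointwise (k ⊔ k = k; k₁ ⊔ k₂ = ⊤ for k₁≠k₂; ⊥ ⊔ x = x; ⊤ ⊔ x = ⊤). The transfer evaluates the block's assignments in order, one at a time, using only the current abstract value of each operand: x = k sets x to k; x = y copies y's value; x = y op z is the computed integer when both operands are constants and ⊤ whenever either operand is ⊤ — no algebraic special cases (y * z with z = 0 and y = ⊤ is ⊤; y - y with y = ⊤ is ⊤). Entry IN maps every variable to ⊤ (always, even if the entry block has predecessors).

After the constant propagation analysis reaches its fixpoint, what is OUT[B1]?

Answer: {a: ⊤, b: -4, c: ⊤, d: ⊤, e: ⊤, f: ⊤}

Working:
Per-block solution:
  B0:  IN=(all ⊤)  OUT=(all ⊤)
  B1:  IN=(all ⊤)  OUT={b:-4; rest ⊤}
  B2:  IN=(all ⊤)  OUT=(all ⊤)
  B3:  IN=(all ⊤)  OUT=(all ⊤)
  B4:  IN=(all ⊤)  OUT=(all ⊤)
  B5:  IN=(all ⊤)  OUT={c:-4, e:-4; rest ⊤}
  B6:  IN=(all ⊤)  OUT=(all ⊤)
  B7:  IN=(all ⊤)  OUT=(all ⊤)

Merge at B1: IN[B1] = OUT[B0] ⊔ OUT[B3] = {a: ⊤, b: ⊤, c: ⊤, d: ⊤, e: ⊤, f: ⊤}
Applying B1's transfer function to that IN value gives OUT[B1] (row B1 above).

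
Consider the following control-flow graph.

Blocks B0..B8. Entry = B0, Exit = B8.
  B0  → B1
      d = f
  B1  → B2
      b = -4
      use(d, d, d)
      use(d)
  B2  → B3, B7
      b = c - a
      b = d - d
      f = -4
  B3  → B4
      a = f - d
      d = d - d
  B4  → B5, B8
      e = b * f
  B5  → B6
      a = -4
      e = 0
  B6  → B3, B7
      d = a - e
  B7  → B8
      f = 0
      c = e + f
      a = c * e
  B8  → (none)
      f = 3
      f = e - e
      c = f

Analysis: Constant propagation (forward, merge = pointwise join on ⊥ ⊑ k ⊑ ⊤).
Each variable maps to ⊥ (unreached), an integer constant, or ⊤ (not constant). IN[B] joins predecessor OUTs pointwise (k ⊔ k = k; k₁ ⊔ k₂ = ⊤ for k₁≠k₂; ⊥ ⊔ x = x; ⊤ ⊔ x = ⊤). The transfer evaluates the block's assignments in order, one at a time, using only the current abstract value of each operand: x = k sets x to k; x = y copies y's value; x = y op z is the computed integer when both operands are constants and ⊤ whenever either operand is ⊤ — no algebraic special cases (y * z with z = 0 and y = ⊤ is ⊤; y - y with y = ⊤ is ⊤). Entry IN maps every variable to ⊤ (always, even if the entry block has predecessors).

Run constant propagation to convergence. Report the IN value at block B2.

Answer: {a: ⊤, b: -4, c: ⊤, d: ⊤, e: ⊤, f: ⊤}

Working:
Fixpoint table:
  B0: | IN=(all ⊤) | OUT=(all ⊤)
  B1: | IN=(all ⊤) | OUT={b:-4; rest ⊤}
  B2: | IN={b:-4; rest ⊤} | OUT={f:-4; rest ⊤}
  B3: | IN={f:-4; rest ⊤} | OUT={f:-4; rest ⊤}
  B4: | IN={f:-4; rest ⊤} | OUT={f:-4; rest ⊤}
  B5: | IN={f:-4; rest ⊤} | OUT={a:-4, e:0, f:-4; rest ⊤}
  B6: | IN={a:-4, e:0, f:-4; rest ⊤} | OUT={a:-4, d:-4, e:0, f:-4; rest ⊤}
  B7: | IN={f:-4; rest ⊤} | OUT={f:0; rest ⊤}
  B8: | IN=(all ⊤) | OUT=(all ⊤)

Merge at B2: IN[B2] = OUT[B1] = {a: ⊤, b: -4, c: ⊤, d: ⊤, e: ⊤, f: ⊤}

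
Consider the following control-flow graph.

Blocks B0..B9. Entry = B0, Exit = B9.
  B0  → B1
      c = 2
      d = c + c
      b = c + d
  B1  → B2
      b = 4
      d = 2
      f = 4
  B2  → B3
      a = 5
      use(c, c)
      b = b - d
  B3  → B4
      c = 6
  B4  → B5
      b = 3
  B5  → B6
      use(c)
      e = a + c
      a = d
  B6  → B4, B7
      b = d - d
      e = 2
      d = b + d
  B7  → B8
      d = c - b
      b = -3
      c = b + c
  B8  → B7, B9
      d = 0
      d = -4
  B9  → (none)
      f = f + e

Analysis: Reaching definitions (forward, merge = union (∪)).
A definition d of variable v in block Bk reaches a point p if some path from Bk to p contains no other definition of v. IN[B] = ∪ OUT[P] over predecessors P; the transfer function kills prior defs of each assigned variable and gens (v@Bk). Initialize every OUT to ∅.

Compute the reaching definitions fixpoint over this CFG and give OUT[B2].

Fixpoint table:
  B0:   IN={}   OUT={b@B0, c@B0, d@B0}
  B1:   IN={b@B0, c@B0, d@B0}   OUT={b@B1, c@B0, d@B1, f@B1}
  B2:   IN={b@B1, c@B0, d@B1, f@B1}   OUT={a@B2, b@B2, c@B0, d@B1, f@B1}
  B3:   IN={a@B2, b@B2, c@B0, d@B1, f@B1}   OUT={a@B2, b@B2, c@B3, d@B1, f@B1}
  B4:   IN={a@B2, a@B5, b@B2, b@B6, c@B3, d@B1, d@B6, e@B6, f@B1}   OUT={a@B2, a@B5, b@B4, c@B3, d@B1, d@B6, e@B6, f@B1}
  B5:   IN={a@B2, a@B5, b@B4, c@B3, d@B1, d@B6, e@B6, f@B1}   OUT={a@B5, b@B4, c@B3, d@B1, d@B6, e@B5, f@B1}
  B6:   IN={a@B5, b@B4, c@B3, d@B1, d@B6, e@B5, f@B1}   OUT={a@B5, b@B6, c@B3, d@B6, e@B6, f@B1}
  B7:   IN={a@B5, b@B6, b@B7, c@B3, c@B7, d@B6, d@B8, e@B6, f@B1}   OUT={a@B5, b@B7, c@B7, d@B7, e@B6, f@B1}
  B8:   IN={a@B5, b@B7, c@B7, d@B7, e@B6, f@B1}   OUT={a@B5, b@B7, c@B7, d@B8, e@B6, f@B1}
  B9:   IN={a@B5, b@B7, c@B7, d@B8, e@B6, f@B1}   OUT={a@B5, b@B7, c@B7, d@B8, e@B6, f@B9}

Merge at B2: IN[B2] = OUT[B1] = {b@B1, c@B0, d@B1, f@B1}
Applying B2's transfer function to that IN value gives OUT[B2] (row B2 above).

Answer: {a@B2, b@B2, c@B0, d@B1, f@B1}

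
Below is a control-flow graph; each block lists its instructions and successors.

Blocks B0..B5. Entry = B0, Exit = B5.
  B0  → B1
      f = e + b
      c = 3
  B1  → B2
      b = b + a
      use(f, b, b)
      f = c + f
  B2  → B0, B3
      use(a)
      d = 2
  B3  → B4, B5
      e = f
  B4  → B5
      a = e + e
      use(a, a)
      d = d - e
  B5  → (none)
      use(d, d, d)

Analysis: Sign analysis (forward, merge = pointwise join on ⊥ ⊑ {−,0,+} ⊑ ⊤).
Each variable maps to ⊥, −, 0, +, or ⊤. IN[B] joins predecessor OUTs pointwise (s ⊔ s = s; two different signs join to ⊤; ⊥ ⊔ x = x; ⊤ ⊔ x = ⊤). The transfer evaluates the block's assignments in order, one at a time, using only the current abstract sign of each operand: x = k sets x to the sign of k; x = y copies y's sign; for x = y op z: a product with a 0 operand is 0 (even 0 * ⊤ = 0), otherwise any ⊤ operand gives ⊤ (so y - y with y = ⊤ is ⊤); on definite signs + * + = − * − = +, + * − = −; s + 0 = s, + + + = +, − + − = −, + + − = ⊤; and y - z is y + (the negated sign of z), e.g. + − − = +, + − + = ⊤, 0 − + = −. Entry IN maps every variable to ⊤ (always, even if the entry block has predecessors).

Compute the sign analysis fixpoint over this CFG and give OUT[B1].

Converged values:
  B0:   IN=(all ⊤)   OUT={c:+; rest ⊤}
  B1:   IN={c:+; rest ⊤}   OUT={c:+; rest ⊤}
  B2:   IN={c:+; rest ⊤}   OUT={c:+, d:+; rest ⊤}
  B3:   IN={c:+, d:+; rest ⊤}   OUT={c:+, d:+; rest ⊤}
  B4:   IN={c:+, d:+; rest ⊤}   OUT={c:+; rest ⊤}
  B5:   IN={c:+; rest ⊤}   OUT={c:+; rest ⊤}

Merge at B1: IN[B1] = OUT[B0] = {a: ⊤, b: ⊤, c: +, d: ⊤, e: ⊤, f: ⊤}
Applying B1's transfer function to that IN value gives OUT[B1] (row B1 above).

Answer: {a: ⊤, b: ⊤, c: +, d: ⊤, e: ⊤, f: ⊤}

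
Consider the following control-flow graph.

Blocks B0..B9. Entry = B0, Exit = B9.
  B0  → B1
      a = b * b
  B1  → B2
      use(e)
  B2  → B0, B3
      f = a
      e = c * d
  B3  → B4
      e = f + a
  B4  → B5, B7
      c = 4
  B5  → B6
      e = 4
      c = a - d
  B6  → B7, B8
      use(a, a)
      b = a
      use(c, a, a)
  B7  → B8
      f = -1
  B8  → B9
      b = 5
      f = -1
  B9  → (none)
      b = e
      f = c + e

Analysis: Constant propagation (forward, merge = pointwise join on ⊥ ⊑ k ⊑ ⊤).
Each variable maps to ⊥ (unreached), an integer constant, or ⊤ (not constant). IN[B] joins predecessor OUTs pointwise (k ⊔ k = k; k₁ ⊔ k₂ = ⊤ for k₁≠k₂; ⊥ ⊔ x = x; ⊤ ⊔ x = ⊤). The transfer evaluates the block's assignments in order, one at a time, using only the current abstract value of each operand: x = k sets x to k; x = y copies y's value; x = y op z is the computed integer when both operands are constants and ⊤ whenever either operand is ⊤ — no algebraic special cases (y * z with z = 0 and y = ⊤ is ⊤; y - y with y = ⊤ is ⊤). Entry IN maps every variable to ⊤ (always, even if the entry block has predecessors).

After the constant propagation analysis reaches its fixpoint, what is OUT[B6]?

Fixpoint table:
  B0:  IN=(all ⊤)  OUT=(all ⊤)
  B1:  IN=(all ⊤)  OUT=(all ⊤)
  B2:  IN=(all ⊤)  OUT=(all ⊤)
  B3:  IN=(all ⊤)  OUT=(all ⊤)
  B4:  IN=(all ⊤)  OUT={c:4; rest ⊤}
  B5:  IN={c:4; rest ⊤}  OUT={e:4; rest ⊤}
  B6:  IN={e:4; rest ⊤}  OUT={e:4; rest ⊤}
  B7:  IN=(all ⊤)  OUT={f:-1; rest ⊤}
  B8:  IN=(all ⊤)  OUT={b:5, f:-1; rest ⊤}
  B9:  IN={b:5, f:-1; rest ⊤}  OUT=(all ⊤)

Merge at B6: IN[B6] = OUT[B5] = {a: ⊤, b: ⊤, c: ⊤, d: ⊤, e: 4, f: ⊤}
Applying B6's transfer function to that IN value gives OUT[B6] (row B6 above).

Answer: {a: ⊤, b: ⊤, c: ⊤, d: ⊤, e: 4, f: ⊤}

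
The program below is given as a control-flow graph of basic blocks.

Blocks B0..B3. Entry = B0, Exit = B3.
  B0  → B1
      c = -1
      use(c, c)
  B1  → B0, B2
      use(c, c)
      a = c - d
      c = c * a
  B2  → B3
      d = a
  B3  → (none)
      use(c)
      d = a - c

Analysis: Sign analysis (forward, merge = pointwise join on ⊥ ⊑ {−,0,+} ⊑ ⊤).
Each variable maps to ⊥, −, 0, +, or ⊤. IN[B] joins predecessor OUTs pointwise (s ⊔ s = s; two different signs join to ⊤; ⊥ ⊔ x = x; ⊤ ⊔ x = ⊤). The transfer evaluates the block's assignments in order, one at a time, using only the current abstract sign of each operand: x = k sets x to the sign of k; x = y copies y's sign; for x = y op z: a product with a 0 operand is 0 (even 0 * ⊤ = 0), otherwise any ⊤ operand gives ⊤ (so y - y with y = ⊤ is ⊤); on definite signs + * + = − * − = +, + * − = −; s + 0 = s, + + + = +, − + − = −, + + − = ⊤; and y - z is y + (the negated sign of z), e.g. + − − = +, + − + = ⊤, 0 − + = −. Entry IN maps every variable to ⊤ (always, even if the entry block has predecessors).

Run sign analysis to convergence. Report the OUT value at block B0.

Answer: {a: ⊤, b: ⊤, c: -, d: ⊤, e: ⊤, f: ⊤}

Trace:
Fixpoint table:
  B0:   IN=(all ⊤)   OUT={c:-; rest ⊤}
  B1:   IN={c:-; rest ⊤}   OUT=(all ⊤)
  B2:   IN=(all ⊤)   OUT=(all ⊤)
  B3:   IN=(all ⊤)   OUT=(all ⊤)

Merge at B0 (entry node, so the boundary value (all ⊤) is joined with the incoming edge(s)): IN[B0] = (all ⊤) ⊔ OUT[B1] = {a: ⊤, b: ⊤, c: ⊤, d: ⊤, e: ⊤, f: ⊤}
Applying B0's transfer function to that IN value gives OUT[B0] (row B0 above).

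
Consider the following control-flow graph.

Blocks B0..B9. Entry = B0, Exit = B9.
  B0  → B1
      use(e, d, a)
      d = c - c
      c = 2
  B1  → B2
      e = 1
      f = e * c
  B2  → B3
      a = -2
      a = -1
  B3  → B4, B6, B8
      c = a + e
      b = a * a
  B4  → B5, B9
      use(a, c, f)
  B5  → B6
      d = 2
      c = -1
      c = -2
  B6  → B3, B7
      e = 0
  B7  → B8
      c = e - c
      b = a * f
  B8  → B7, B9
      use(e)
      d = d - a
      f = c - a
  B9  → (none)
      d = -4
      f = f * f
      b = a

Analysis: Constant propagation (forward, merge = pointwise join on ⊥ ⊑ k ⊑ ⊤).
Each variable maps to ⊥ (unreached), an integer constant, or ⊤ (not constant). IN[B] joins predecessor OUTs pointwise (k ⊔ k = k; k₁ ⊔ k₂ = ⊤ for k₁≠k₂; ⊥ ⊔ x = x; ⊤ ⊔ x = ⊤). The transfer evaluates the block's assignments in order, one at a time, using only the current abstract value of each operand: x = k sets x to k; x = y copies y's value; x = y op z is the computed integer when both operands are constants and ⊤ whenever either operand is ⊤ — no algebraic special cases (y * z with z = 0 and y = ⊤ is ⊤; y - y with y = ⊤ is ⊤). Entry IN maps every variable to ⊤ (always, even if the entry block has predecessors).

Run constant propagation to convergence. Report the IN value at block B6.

Per-block solution:
  B0:  IN=(all ⊤)  OUT={c:2; rest ⊤}
  B1:  IN={c:2; rest ⊤}  OUT={c:2, e:1, f:2; rest ⊤}
  B2:  IN={c:2, e:1, f:2; rest ⊤}  OUT={a:-1, c:2, e:1, f:2; rest ⊤}
  B3:  IN={a:-1, f:2; rest ⊤}  OUT={a:-1, b:1, f:2; rest ⊤}
  B4:  IN={a:-1, b:1, f:2; rest ⊤}  OUT={a:-1, b:1, f:2; rest ⊤}
  B5:  IN={a:-1, b:1, f:2; rest ⊤}  OUT={a:-1, b:1, c:-2, d:2, f:2; rest ⊤}
  B6:  IN={a:-1, b:1, f:2; rest ⊤}  OUT={a:-1, b:1, e:0, f:2; rest ⊤}
  B7:  IN={a:-1; rest ⊤}  OUT={a:-1; rest ⊤}
  B8:  IN={a:-1; rest ⊤}  OUT={a:-1; rest ⊤}
  B9:  IN={a:-1; rest ⊤}  OUT={a:-1, b:-1, d:-4; rest ⊤}

Merge at B6: IN[B6] = OUT[B3] ⊔ OUT[B5] = {a: -1, b: 1, c: ⊤, d: ⊤, e: ⊤, f: 2}

Answer: {a: -1, b: 1, c: ⊤, d: ⊤, e: ⊤, f: 2}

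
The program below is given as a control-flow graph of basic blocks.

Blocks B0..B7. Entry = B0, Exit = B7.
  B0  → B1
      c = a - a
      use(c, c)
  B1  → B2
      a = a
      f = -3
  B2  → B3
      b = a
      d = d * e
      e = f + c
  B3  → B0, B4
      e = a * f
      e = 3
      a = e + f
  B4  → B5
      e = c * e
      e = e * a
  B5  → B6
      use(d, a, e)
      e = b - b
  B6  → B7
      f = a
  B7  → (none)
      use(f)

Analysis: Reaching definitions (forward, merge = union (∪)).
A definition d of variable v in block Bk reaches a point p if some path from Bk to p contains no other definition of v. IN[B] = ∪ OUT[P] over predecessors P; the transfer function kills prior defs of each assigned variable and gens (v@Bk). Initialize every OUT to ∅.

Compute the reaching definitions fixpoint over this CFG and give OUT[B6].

Converged values:
  B0:   IN={a@B3, b@B2, c@B0, d@B2, e@B3, f@B1}   OUT={a@B3, b@B2, c@B0, d@B2, e@B3, f@B1}
  B1:   IN={a@B3, b@B2, c@B0, d@B2, e@B3, f@B1}   OUT={a@B1, b@B2, c@B0, d@B2, e@B3, f@B1}
  B2:   IN={a@B1, b@B2, c@B0, d@B2, e@B3, f@B1}   OUT={a@B1, b@B2, c@B0, d@B2, e@B2, f@B1}
  B3:   IN={a@B1, b@B2, c@B0, d@B2, e@B2, f@B1}   OUT={a@B3, b@B2, c@B0, d@B2, e@B3, f@B1}
  B4:   IN={a@B3, b@B2, c@B0, d@B2, e@B3, f@B1}   OUT={a@B3, b@B2, c@B0, d@B2, e@B4, f@B1}
  B5:   IN={a@B3, b@B2, c@B0, d@B2, e@B4, f@B1}   OUT={a@B3, b@B2, c@B0, d@B2, e@B5, f@B1}
  B6:   IN={a@B3, b@B2, c@B0, d@B2, e@B5, f@B1}   OUT={a@B3, b@B2, c@B0, d@B2, e@B5, f@B6}
  B7:   IN={a@B3, b@B2, c@B0, d@B2, e@B5, f@B6}   OUT={a@B3, b@B2, c@B0, d@B2, e@B5, f@B6}

Merge at B6: IN[B6] = OUT[B5] = {a@B3, b@B2, c@B0, d@B2, e@B5, f@B1}
Applying B6's transfer function to that IN value gives OUT[B6] (row B6 above).

Answer: {a@B3, b@B2, c@B0, d@B2, e@B5, f@B6}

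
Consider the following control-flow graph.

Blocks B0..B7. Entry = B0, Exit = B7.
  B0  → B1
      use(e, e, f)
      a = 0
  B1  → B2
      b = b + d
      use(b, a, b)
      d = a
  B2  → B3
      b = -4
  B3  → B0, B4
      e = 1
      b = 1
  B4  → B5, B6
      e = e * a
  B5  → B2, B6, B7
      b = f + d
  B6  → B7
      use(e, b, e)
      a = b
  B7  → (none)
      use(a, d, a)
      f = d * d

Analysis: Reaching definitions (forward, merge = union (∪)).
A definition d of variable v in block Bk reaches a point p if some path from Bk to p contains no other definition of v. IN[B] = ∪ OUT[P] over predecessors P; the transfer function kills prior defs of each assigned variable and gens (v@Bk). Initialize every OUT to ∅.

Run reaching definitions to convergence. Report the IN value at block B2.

Per-block solution:
  B0:  IN={a@B0, b@B3, d@B1, e@B3}  OUT={a@B0, b@B3, d@B1, e@B3}
  B1:  IN={a@B0, b@B3, d@B1, e@B3}  OUT={a@B0, b@B1, d@B1, e@B3}
  B2:  IN={a@B0, b@B1, b@B5, d@B1, e@B3, e@B4}  OUT={a@B0, b@B2, d@B1, e@B3, e@B4}
  B3:  IN={a@B0, b@B2, d@B1, e@B3, e@B4}  OUT={a@B0, b@B3, d@B1, e@B3}
  B4:  IN={a@B0, b@B3, d@B1, e@B3}  OUT={a@B0, b@B3, d@B1, e@B4}
  B5:  IN={a@B0, b@B3, d@B1, e@B4}  OUT={a@B0, b@B5, d@B1, e@B4}
  B6:  IN={a@B0, b@B3, b@B5, d@B1, e@B4}  OUT={a@B6, b@B3, b@B5, d@B1, e@B4}
  B7:  IN={a@B0, a@B6, b@B3, b@B5, d@B1, e@B4}  OUT={a@B0, a@B6, b@B3, b@B5, d@B1, e@B4, f@B7}

Merge at B2: IN[B2] = OUT[B1] ⊔ OUT[B5] = {a@B0, b@B1, b@B5, d@B1, e@B3, e@B4}

Answer: {a@B0, b@B1, b@B5, d@B1, e@B3, e@B4}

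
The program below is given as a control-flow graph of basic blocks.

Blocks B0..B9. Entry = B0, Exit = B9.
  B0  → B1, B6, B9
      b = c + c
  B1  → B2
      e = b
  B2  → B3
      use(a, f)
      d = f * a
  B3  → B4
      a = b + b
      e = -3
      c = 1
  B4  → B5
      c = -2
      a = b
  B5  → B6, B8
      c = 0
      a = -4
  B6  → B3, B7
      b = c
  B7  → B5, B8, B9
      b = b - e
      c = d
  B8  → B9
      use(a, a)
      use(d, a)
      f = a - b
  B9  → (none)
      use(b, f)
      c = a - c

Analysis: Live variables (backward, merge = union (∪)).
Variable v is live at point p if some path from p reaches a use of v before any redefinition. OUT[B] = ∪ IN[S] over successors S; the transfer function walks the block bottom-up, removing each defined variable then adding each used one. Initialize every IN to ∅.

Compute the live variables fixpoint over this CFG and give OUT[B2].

Answer: {b, d, f}

Derivation:
Converged values:
  B0:  IN={a, c, d, e, f}  OUT={a, b, c, d, e, f}
  B1:  IN={a, b, f}  OUT={a, b, f}
  B2:  IN={a, b, f}  OUT={b, d, f}
  B3:  IN={b, d, f}  OUT={b, d, e, f}
  B4:  IN={b, d, e, f}  OUT={b, d, e, f}
  B5:  IN={b, d, e, f}  OUT={a, b, c, d, e, f}
  B6:  IN={a, c, d, e, f}  OUT={a, b, d, e, f}
  B7:  IN={a, b, d, e, f}  OUT={a, b, c, d, e, f}
  B8:  IN={a, b, c, d}  OUT={a, b, c, f}
  B9:  IN={a, b, c, f}  OUT={}

Merge at B2: OUT[B2] = IN[B3] = {b, d, f}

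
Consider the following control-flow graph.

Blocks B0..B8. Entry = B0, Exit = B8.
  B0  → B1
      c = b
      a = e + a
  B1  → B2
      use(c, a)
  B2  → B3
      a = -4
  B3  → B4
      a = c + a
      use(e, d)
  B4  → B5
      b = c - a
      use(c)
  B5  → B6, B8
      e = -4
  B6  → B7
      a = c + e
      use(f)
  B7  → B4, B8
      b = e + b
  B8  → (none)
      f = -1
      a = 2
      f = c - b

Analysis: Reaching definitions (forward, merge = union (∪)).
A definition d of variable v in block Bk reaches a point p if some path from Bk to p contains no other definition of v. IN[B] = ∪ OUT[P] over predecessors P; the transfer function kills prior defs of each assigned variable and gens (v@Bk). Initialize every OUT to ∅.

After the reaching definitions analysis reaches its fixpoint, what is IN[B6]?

Per-block solution:
  B0:  IN={}  OUT={a@B0, c@B0}
  B1:  IN={a@B0, c@B0}  OUT={a@B0, c@B0}
  B2:  IN={a@B0, c@B0}  OUT={a@B2, c@B0}
  B3:  IN={a@B2, c@B0}  OUT={a@B3, c@B0}
  B4:  IN={a@B3, a@B6, b@B7, c@B0, e@B5}  OUT={a@B3, a@B6, b@B4, c@B0, e@B5}
  B5:  IN={a@B3, a@B6, b@B4, c@B0, e@B5}  OUT={a@B3, a@B6, b@B4, c@B0, e@B5}
  B6:  IN={a@B3, a@B6, b@B4, c@B0, e@B5}  OUT={a@B6, b@B4, c@B0, e@B5}
  B7:  IN={a@B6, b@B4, c@B0, e@B5}  OUT={a@B6, b@B7, c@B0, e@B5}
  B8:  IN={a@B3, a@B6, b@B4, b@B7, c@B0, e@B5}  OUT={a@B8, b@B4, b@B7, c@B0, e@B5, f@B8}

Merge at B6: IN[B6] = OUT[B5] = {a@B3, a@B6, b@B4, c@B0, e@B5}

Answer: {a@B3, a@B6, b@B4, c@B0, e@B5}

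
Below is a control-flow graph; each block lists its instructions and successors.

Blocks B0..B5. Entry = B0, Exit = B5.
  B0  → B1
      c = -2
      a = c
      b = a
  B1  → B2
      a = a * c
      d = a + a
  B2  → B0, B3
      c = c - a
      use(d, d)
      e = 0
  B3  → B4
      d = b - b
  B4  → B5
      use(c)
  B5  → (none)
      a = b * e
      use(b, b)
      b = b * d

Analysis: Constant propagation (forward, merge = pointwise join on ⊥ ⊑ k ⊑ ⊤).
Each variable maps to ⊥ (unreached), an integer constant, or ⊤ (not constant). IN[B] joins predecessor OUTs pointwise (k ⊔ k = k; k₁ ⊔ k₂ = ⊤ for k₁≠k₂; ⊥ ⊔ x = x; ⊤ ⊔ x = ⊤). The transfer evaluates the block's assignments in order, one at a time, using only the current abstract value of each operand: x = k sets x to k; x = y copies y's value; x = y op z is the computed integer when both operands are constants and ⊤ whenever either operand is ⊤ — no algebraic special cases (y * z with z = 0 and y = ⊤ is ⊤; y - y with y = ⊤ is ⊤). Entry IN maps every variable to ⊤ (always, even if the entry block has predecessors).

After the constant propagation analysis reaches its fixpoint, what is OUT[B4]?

Answer: {a: 4, b: -2, c: -6, d: 0, e: 0, f: ⊤}

Trace:
Per-block solution:
  B0: | IN=(all ⊤) | OUT={a:-2, b:-2, c:-2; rest ⊤}
  B1: | IN={a:-2, b:-2, c:-2; rest ⊤} | OUT={a:4, b:-2, c:-2, d:8; rest ⊤}
  B2: | IN={a:4, b:-2, c:-2, d:8; rest ⊤} | OUT={a:4, b:-2, c:-6, d:8, e:0; rest ⊤}
  B3: | IN={a:4, b:-2, c:-6, d:8, e:0; rest ⊤} | OUT={a:4, b:-2, c:-6, d:0, e:0; rest ⊤}
  B4: | IN={a:4, b:-2, c:-6, d:0, e:0; rest ⊤} | OUT={a:4, b:-2, c:-6, d:0, e:0; rest ⊤}
  B5: | IN={a:4, b:-2, c:-6, d:0, e:0; rest ⊤} | OUT={a:0, b:0, c:-6, d:0, e:0; rest ⊤}

Merge at B4: IN[B4] = OUT[B3] = {a: 4, b: -2, c: -6, d: 0, e: 0, f: ⊤}
Applying B4's transfer function to that IN value gives OUT[B4] (row B4 above).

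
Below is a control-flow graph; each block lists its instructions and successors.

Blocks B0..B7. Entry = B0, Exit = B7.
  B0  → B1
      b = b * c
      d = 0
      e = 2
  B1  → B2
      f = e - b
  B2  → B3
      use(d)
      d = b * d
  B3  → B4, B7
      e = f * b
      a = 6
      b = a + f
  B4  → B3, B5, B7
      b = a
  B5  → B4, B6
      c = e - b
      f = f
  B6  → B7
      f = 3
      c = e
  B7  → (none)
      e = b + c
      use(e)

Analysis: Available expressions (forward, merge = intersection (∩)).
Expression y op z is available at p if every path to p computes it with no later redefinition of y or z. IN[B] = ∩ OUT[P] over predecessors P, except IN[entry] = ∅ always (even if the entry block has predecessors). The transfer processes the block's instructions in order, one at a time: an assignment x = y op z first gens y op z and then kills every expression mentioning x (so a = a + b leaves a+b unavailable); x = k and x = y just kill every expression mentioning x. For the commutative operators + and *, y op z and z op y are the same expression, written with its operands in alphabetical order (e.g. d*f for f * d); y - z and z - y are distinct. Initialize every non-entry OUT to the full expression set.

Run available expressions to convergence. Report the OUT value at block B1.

Answer: {e-b}

Derivation:
Converged values:
  B0:   IN={}   OUT={}
  B1:   IN={}   OUT={e-b}
  B2:   IN={e-b}   OUT={e-b}
  B3:   IN={}   OUT={a+f}
  B4:   IN={}   OUT={}
  B5:   IN={}   OUT={e-b}
  B6:   IN={e-b}   OUT={e-b}
  B7:   IN={}   OUT={b+c}

Merge at B1: IN[B1] = OUT[B0] = {}
Applying B1's transfer function to that IN value gives OUT[B1] (row B1 above).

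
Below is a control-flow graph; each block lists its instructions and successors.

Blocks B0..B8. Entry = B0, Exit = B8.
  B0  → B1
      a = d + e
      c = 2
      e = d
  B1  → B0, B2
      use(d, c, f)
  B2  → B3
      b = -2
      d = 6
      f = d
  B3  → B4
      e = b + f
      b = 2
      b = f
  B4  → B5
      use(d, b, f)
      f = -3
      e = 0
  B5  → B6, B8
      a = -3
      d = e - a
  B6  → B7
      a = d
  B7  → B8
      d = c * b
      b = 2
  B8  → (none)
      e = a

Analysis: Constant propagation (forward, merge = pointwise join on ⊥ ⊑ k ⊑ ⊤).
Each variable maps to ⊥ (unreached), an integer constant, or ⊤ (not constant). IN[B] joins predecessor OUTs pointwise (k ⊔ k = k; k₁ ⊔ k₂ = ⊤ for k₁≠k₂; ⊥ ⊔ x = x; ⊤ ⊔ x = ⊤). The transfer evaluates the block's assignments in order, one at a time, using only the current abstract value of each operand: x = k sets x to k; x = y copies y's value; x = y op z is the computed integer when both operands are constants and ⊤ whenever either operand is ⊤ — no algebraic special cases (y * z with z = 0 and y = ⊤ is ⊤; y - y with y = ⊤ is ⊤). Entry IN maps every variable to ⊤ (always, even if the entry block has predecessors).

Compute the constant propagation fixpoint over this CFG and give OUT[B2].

Per-block solution:
  B0:   IN=(all ⊤)   OUT={c:2; rest ⊤}
  B1:   IN={c:2; rest ⊤}   OUT={c:2; rest ⊤}
  B2:   IN={c:2; rest ⊤}   OUT={b:-2, c:2, d:6, f:6; rest ⊤}
  B3:   IN={b:-2, c:2, d:6, f:6; rest ⊤}   OUT={b:6, c:2, d:6, e:4, f:6; rest ⊤}
  B4:   IN={b:6, c:2, d:6, e:4, f:6; rest ⊤}   OUT={b:6, c:2, d:6, e:0, f:-3; rest ⊤}
  B5:   IN={b:6, c:2, d:6, e:0, f:-3; rest ⊤}   OUT={a:-3, b:6, c:2, d:3, e:0, f:-3; rest ⊤}
  B6:   IN={a:-3, b:6, c:2, d:3, e:0, f:-3; rest ⊤}   OUT={a:3, b:6, c:2, d:3, e:0, f:-3; rest ⊤}
  B7:   IN={a:3, b:6, c:2, d:3, e:0, f:-3; rest ⊤}   OUT={a:3, b:2, c:2, d:12, e:0, f:-3; rest ⊤}
  B8:   IN={c:2, e:0, f:-3; rest ⊤}   OUT={c:2, f:-3; rest ⊤}

Merge at B2: IN[B2] = OUT[B1] = {a: ⊤, b: ⊤, c: 2, d: ⊤, e: ⊤, f: ⊤}
Applying B2's transfer function to that IN value gives OUT[B2] (row B2 above).

Answer: {a: ⊤, b: -2, c: 2, d: 6, e: ⊤, f: 6}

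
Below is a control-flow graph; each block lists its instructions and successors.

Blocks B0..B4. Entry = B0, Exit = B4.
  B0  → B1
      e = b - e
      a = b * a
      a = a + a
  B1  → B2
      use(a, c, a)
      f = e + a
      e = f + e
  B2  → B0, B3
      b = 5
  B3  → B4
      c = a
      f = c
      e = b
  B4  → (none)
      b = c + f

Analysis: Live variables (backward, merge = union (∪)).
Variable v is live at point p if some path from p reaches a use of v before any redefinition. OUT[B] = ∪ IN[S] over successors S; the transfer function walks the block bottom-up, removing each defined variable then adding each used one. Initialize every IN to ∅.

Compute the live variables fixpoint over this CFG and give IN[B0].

Answer: {a, b, c, e}

Working:
Per-block solution:
  B0:  IN={a, b, c, e}  OUT={a, c, e}
  B1:  IN={a, c, e}  OUT={a, c, e}
  B2:  IN={a, c, e}  OUT={a, b, c, e}
  B3:  IN={a, b}  OUT={c, f}
  B4:  IN={c, f}  OUT={}

Merge at B0: OUT[B0] = IN[B1] = {a, c, e}
Applying B0's transfer function to that OUT value gives IN[B0] (row B0 above).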